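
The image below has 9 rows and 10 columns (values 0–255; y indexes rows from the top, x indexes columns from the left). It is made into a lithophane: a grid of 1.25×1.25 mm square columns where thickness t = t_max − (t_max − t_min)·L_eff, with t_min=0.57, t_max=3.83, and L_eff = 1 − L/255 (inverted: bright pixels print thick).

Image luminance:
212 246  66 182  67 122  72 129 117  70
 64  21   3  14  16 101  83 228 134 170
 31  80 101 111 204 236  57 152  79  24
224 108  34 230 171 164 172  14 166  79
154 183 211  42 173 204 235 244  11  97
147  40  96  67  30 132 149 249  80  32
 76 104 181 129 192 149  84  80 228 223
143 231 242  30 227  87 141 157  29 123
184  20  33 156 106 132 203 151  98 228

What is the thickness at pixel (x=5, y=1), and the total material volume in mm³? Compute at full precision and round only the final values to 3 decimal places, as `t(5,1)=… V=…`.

span = t_max - t_min = 3.83 - 0.57 = 3.260
L(5,1) = 101, L_eff = 1 - 101/255 = 0.603922 (inverted)
t(5,1) = 3.83 - 3.260·0.603922 = 1.861
Σt over all 9·10 pixels = 1247743/6375 ≈ 195.7243922
V = pitch²·Σt = 1.25²·1247743/6375 = 305.819

t(5,1)=1.861 V=305.819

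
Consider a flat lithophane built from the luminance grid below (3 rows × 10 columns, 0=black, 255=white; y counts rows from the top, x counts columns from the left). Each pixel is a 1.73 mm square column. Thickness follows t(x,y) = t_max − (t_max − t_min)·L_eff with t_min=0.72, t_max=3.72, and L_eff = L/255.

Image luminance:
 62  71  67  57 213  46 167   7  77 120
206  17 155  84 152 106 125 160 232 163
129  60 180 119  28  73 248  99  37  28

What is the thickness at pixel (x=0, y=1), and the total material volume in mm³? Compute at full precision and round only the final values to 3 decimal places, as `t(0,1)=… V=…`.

span = t_max - t_min = 3.72 - 0.72 = 3.000
L(0,1) = 206, L_eff = 206/255 = 0.807843
t(0,1) = 3.72 - 3.000·0.807843 = 1.296
Σt over all 3·10 pixels = 6198/85 ≈ 72.9176471
V = pitch²·Σt = 1.73²·6198/85 = 218.235

t(0,1)=1.296 V=218.235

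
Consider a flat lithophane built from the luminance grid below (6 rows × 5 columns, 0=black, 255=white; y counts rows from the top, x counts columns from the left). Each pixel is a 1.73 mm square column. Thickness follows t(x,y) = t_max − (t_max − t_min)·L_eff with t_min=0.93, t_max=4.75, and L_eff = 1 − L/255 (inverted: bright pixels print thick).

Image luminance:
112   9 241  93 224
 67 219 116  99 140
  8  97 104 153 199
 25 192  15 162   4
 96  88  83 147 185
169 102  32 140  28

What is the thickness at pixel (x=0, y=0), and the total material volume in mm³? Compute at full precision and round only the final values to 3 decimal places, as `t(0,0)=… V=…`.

span = t_max - t_min = 4.75 - 0.93 = 3.820
L(0,0) = 112, L_eff = 1 - 112/255 = 0.560784 (inverted)
t(0,0) = 4.75 - 3.820·0.560784 = 2.608
Σt over all 6·5 pixels = 29276/375 ≈ 78.0693333
V = pitch²·Σt = 1.73²·29276/375 = 233.654

t(0,0)=2.608 V=233.654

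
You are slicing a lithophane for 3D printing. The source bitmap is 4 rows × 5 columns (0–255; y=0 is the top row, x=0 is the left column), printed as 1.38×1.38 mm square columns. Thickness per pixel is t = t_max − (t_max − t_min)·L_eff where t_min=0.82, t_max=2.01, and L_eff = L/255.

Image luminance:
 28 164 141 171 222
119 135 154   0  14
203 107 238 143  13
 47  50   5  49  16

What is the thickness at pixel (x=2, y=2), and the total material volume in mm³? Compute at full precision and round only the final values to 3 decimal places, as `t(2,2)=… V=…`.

span = t_max - t_min = 2.01 - 0.82 = 1.190
L(2,2) = 238, L_eff = 238/255 = 0.933333
t(2,2) = 2.01 - 1.190·0.933333 = 0.899
Σt over all 4·5 pixels = 30.778
V = pitch²·Σt = 1.38²·30.778 = 58.614

t(2,2)=0.899 V=58.614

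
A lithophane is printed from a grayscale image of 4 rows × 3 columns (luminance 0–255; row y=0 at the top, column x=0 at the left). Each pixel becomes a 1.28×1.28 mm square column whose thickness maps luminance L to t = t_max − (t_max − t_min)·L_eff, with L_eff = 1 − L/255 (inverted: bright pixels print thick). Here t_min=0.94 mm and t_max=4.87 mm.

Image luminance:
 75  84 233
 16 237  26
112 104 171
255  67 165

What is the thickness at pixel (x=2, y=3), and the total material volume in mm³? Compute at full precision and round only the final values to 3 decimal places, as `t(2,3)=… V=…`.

span = t_max - t_min = 4.87 - 0.94 = 3.930
L(2,3) = 165, L_eff = 1 - 165/255 = 0.352941 (inverted)
t(2,3) = 4.87 - 3.930·0.352941 = 3.483
Σt over all 4·3 pixels = 11931/340 ≈ 35.0911765
V = pitch²·Σt = 1.28²·11931/340 = 57.493

t(2,3)=3.483 V=57.493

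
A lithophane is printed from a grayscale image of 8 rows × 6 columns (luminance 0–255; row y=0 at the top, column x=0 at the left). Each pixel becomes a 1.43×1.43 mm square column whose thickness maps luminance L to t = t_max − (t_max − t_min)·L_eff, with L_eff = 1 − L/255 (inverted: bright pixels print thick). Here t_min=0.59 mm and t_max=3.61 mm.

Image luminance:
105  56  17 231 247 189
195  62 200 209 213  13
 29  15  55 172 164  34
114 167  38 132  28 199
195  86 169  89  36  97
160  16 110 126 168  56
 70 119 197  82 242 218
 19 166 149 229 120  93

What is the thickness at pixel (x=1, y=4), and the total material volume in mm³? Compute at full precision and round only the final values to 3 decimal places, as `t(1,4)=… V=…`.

span = t_max - t_min = 3.61 - 0.59 = 3.020
L(1,4) = 86, L_eff = 1 - 86/255 = 0.662745 (inverted)
t(1,4) = 3.61 - 3.020·0.662745 = 1.609
Σt over all 8·6 pixels = 625688/6375 ≈ 98.1471373
V = pitch²·Σt = 1.43²·625688/6375 = 200.701

t(1,4)=1.609 V=200.701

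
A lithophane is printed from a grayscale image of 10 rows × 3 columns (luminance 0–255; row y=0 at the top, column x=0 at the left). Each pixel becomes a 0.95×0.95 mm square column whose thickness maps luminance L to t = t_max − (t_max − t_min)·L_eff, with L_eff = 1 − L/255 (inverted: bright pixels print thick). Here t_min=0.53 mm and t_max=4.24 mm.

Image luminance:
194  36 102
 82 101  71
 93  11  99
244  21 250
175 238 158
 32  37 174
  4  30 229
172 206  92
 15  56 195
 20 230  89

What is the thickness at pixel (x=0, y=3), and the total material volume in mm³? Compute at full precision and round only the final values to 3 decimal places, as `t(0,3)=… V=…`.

span = t_max - t_min = 4.24 - 0.53 = 3.710
L(0,3) = 244, L_eff = 1 - 244/255 = 0.043137 (inverted)
t(0,3) = 4.24 - 3.710·0.043137 = 4.080
Σt over all 10·3 pixels = 281271/4250 ≈ 66.1814118
V = pitch²·Σt = 0.95²·281271/4250 = 59.729

t(0,3)=4.080 V=59.729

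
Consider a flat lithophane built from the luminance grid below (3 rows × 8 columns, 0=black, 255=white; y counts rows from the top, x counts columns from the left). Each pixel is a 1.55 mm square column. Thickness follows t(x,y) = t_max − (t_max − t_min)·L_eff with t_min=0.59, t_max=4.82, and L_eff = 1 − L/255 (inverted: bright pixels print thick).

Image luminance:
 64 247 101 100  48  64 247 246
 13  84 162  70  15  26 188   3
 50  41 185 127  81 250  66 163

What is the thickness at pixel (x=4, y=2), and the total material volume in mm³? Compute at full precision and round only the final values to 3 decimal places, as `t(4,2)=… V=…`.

span = t_max - t_min = 4.82 - 0.59 = 4.230
L(4,2) = 81, L_eff = 1 - 81/255 = 0.682353 (inverted)
t(4,2) = 4.82 - 4.230·0.682353 = 1.934
Σt over all 3·8 pixels = 492741/8500 ≈ 57.9695294
V = pitch²·Σt = 1.55²·492741/8500 = 139.272

t(4,2)=1.934 V=139.272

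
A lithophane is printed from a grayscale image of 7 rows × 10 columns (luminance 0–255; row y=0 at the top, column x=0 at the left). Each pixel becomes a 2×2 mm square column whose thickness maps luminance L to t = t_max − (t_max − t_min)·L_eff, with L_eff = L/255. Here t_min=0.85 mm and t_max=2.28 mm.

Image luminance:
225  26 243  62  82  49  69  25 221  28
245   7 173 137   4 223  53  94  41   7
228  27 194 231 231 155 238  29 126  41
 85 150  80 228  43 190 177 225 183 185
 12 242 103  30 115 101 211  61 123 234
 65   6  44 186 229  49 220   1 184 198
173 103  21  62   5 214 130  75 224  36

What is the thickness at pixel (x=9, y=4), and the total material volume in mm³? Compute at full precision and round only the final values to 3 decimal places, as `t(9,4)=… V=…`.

t(9,4)=0.968 V=447.352

span = t_max - t_min = 2.28 - 0.85 = 1.430
L(9,4) = 234, L_eff = 234/255 = 0.917647
t(9,4) = 2.28 - 1.430·0.917647 = 0.968
Σt over all 7·10 pixels = 111.838
V = pitch²·Σt = 2²·111.838 = 447.352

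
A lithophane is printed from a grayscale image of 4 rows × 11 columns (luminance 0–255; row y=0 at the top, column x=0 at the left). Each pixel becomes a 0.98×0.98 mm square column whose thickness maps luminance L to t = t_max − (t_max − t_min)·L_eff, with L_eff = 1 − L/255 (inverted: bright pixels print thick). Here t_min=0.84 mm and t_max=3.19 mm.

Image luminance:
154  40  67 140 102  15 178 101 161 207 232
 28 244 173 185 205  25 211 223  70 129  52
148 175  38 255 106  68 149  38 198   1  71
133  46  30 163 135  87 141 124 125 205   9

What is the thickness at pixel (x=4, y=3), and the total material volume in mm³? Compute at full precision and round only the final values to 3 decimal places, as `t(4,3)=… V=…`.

span = t_max - t_min = 3.19 - 0.84 = 2.350
L(4,3) = 135, L_eff = 1 - 135/255 = 0.470588 (inverted)
t(4,3) = 3.19 - 2.350·0.470588 = 2.084
Σt over all 4·11 pixels = 88337/1020 ≈ 86.6049020
V = pitch²·Σt = 0.98²·88337/1020 = 83.175

t(4,3)=2.084 V=83.175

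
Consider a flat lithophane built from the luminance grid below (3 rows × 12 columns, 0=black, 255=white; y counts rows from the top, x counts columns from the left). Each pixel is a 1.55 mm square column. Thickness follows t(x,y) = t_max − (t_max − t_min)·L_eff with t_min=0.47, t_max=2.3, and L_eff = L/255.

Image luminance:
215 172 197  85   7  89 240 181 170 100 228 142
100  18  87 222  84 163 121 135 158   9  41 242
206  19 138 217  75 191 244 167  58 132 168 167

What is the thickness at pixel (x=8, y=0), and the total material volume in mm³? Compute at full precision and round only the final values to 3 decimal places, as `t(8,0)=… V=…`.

t(8,0)=1.080 V=112.927

span = t_max - t_min = 2.3 - 0.47 = 1.830
L(8,0) = 170, L_eff = 170/255 = 0.666667
t(8,0) = 2.3 - 1.830·0.666667 = 1.080
Σt over all 3·12 pixels = 99883/2125 ≈ 47.0037647
V = pitch²·Σt = 1.55²·99883/2125 = 112.927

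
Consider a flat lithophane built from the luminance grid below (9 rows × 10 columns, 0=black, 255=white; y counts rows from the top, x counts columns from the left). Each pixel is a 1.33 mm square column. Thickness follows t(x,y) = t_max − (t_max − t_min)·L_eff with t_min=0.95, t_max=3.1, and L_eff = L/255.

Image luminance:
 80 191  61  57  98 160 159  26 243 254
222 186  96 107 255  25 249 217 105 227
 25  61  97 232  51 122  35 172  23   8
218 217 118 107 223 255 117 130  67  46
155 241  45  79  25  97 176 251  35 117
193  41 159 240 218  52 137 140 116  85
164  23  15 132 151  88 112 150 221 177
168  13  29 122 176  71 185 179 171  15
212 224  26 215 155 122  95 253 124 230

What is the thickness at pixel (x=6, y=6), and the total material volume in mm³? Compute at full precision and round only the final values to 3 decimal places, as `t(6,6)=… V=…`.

t(6,6)=2.156 V=315.119

span = t_max - t_min = 3.1 - 0.95 = 2.150
L(6,6) = 112, L_eff = 112/255 = 0.439216
t(6,6) = 3.1 - 2.150·0.439216 = 2.156
Σt over all 9·10 pixels = 454267/2550 ≈ 178.1439216
V = pitch²·Σt = 1.33²·454267/2550 = 315.119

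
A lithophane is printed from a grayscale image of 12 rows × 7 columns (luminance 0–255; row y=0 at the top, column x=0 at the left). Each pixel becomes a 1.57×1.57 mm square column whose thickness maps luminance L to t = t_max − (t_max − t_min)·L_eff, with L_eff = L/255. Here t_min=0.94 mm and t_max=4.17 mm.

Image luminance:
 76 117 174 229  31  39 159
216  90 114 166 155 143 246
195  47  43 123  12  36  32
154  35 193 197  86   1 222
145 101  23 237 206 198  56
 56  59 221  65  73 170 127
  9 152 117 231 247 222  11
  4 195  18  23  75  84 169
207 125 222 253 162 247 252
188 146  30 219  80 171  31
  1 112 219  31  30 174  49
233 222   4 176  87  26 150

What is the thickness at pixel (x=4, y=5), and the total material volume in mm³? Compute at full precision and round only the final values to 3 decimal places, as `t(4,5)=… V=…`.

t(4,5)=3.245 V=536.448

span = t_max - t_min = 4.17 - 0.94 = 3.230
L(4,5) = 73, L_eff = 73/255 = 0.286275
t(4,5) = 4.17 - 3.230·0.286275 = 3.245
Σt over all 12·7 pixels = 81613/375 ≈ 217.6346667
V = pitch²·Σt = 1.57²·81613/375 = 536.448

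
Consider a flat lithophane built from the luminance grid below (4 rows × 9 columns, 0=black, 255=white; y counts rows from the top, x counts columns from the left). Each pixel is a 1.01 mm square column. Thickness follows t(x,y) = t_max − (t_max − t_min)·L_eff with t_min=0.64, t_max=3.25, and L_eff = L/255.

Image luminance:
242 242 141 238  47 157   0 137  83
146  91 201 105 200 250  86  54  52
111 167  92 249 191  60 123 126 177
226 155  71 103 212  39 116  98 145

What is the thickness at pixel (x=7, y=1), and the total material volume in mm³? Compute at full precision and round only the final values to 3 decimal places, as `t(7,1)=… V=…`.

t(7,1)=2.697 V=67.846

span = t_max - t_min = 3.25 - 0.64 = 2.610
L(7,1) = 54, L_eff = 54/255 = 0.211765
t(7,1) = 3.25 - 2.610·0.211765 = 2.697
Σt over all 4·9 pixels = 565329/8500 ≈ 66.5092941
V = pitch²·Σt = 1.01²·565329/8500 = 67.846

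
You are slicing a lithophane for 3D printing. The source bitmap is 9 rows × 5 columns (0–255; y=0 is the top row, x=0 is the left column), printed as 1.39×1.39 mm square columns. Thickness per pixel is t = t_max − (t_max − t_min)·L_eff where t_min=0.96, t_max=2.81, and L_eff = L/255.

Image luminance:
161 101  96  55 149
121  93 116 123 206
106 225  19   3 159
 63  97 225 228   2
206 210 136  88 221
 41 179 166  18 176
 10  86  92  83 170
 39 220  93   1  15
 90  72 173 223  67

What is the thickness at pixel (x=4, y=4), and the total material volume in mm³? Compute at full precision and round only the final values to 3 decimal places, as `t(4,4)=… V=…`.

span = t_max - t_min = 2.81 - 0.96 = 1.850
L(4,4) = 221, L_eff = 221/255 = 0.866667
t(4,4) = 2.81 - 1.850·0.866667 = 1.207
Σt over all 9·5 pixels = 37637/425 ≈ 88.5576471
V = pitch²·Σt = 1.39²·37637/425 = 171.102

t(4,4)=1.207 V=171.102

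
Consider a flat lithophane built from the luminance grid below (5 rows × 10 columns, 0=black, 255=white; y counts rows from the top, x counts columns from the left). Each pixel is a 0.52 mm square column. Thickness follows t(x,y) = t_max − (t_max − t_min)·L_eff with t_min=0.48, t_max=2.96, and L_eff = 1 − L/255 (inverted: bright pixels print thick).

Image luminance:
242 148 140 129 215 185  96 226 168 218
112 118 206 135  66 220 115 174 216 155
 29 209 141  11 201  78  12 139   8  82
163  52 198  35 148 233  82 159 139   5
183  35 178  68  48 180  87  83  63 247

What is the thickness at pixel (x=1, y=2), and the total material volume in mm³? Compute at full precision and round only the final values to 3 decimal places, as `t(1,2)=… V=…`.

t(1,2)=2.513 V=23.794

span = t_max - t_min = 2.96 - 0.48 = 2.480
L(1,2) = 209, L_eff = 1 - 209/255 = 0.180392 (inverted)
t(1,2) = 2.96 - 2.480·0.180392 = 2.513
Σt over all 5·10 pixels = 112192/1275 ≈ 87.9937255
V = pitch²·Σt = 0.52²·112192/1275 = 23.794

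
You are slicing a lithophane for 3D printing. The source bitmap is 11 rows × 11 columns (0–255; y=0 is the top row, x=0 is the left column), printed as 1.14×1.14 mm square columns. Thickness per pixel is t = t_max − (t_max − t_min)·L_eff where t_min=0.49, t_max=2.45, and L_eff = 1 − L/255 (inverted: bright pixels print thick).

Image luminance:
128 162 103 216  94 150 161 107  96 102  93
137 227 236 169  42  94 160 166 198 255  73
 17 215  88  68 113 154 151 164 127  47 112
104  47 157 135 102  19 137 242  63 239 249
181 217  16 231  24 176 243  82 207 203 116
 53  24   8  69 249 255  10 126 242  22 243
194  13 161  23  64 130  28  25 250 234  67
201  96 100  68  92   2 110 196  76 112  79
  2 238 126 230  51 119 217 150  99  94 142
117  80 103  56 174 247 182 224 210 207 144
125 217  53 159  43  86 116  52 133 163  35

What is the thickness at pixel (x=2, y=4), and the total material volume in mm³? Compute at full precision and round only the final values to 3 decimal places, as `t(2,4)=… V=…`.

t(2,4)=0.613 V=233.193

span = t_max - t_min = 2.45 - 0.49 = 1.960
L(2,4) = 16, L_eff = 1 - 16/255 = 0.937255 (inverted)
t(2,4) = 2.45 - 1.960·0.937255 = 0.613
Σt over all 11·11 pixels = 4575571/25500 ≈ 179.4341569
V = pitch²·Σt = 1.14²·4575571/25500 = 233.193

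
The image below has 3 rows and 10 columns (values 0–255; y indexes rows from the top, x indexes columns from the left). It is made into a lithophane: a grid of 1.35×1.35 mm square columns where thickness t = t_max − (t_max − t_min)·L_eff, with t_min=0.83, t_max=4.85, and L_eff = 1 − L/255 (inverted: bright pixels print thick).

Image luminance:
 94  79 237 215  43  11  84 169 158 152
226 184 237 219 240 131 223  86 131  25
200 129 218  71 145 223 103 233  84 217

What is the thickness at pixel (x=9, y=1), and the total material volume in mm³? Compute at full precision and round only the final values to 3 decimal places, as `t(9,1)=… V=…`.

t(9,1)=1.224 V=176.596

span = t_max - t_min = 4.85 - 0.83 = 4.020
L(9,1) = 25, L_eff = 1 - 25/255 = 0.901961 (inverted)
t(9,1) = 4.85 - 4.020·0.901961 = 1.224
Σt over all 3·10 pixels = 205907/2125 ≈ 96.8974118
V = pitch²·Σt = 1.35²·205907/2125 = 176.596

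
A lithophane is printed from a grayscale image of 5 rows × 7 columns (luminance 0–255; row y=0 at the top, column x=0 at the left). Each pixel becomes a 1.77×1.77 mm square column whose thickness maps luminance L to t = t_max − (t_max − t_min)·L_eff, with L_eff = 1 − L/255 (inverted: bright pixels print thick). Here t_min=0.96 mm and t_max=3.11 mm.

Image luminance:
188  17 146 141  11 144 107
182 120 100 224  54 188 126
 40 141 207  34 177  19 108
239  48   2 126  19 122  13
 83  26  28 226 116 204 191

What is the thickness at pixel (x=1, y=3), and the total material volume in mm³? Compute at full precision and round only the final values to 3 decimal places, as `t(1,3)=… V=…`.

t(1,3)=1.365 V=208.732

span = t_max - t_min = 3.11 - 0.96 = 2.150
L(1,3) = 48, L_eff = 1 - 48/255 = 0.811765 (inverted)
t(1,3) = 3.11 - 2.150·0.811765 = 1.365
Σt over all 5·7 pixels = 339791/5100 ≈ 66.6256863
V = pitch²·Σt = 1.77²·339791/5100 = 208.732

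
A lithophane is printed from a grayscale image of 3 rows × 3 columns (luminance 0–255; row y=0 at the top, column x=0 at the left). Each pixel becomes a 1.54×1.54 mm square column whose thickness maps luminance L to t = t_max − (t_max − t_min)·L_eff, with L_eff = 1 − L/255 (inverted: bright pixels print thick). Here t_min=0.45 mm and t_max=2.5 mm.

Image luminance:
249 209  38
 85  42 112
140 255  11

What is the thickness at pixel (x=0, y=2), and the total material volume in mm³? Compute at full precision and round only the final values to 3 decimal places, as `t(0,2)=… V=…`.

t(0,2)=1.575 V=31.359

span = t_max - t_min = 2.5 - 0.45 = 2.050
L(0,2) = 140, L_eff = 1 - 140/255 = 0.450980 (inverted)
t(0,2) = 2.5 - 2.050·0.450980 = 1.575
Σt over all 3·3 pixels = 16859/1275 ≈ 13.2227451
V = pitch²·Σt = 1.54²·16859/1275 = 31.359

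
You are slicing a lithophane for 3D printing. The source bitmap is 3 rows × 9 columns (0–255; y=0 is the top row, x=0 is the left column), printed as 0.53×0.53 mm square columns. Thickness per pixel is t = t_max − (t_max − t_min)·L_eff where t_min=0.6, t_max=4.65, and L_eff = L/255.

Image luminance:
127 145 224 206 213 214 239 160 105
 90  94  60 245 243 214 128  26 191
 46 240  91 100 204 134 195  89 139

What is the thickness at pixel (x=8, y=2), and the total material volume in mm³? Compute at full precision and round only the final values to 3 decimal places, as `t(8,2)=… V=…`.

span = t_max - t_min = 4.65 - 0.6 = 4.050
L(8,2) = 139, L_eff = 139/255 = 0.545098
t(8,2) = 4.65 - 4.050·0.545098 = 2.442
Σt over all 3·9 pixels = 101061/1700 ≈ 59.4476471
V = pitch²·Σt = 0.53²·101061/1700 = 16.699

t(8,2)=2.442 V=16.699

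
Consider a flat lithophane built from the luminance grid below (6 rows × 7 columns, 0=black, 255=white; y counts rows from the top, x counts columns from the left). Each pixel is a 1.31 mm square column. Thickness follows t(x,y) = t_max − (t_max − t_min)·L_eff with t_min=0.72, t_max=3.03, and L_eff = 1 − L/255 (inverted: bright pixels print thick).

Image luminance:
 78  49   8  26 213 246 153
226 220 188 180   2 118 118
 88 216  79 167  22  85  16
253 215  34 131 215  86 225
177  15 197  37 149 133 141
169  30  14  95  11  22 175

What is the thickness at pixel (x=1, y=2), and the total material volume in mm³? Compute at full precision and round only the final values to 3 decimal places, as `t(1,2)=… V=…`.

span = t_max - t_min = 3.03 - 0.72 = 2.310
L(1,2) = 216, L_eff = 1 - 216/255 = 0.152941 (inverted)
t(1,2) = 3.03 - 2.310·0.152941 = 2.677
Σt over all 6·7 pixels = 321867/4250 ≈ 75.7334118
V = pitch²·Σt = 1.31²·321867/4250 = 129.966

t(1,2)=2.677 V=129.966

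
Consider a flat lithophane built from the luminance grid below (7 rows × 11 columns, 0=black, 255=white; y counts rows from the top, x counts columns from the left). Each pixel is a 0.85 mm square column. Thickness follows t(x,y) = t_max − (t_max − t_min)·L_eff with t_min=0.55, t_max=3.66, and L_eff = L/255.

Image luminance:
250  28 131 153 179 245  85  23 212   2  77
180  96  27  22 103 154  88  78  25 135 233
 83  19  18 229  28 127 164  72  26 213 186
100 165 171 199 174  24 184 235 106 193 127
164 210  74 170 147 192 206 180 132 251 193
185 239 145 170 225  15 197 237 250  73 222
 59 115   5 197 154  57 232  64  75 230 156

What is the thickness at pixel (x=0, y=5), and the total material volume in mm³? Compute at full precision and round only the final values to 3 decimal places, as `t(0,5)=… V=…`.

span = t_max - t_min = 3.66 - 0.55 = 3.110
L(0,5) = 185, L_eff = 185/255 = 0.725490
t(0,5) = 3.66 - 3.110·0.725490 = 1.404
Σt over all 7·11 pixels = 64882/425 ≈ 152.6635294
V = pitch²·Σt = 0.85²·64882/425 = 110.299

t(0,5)=1.404 V=110.299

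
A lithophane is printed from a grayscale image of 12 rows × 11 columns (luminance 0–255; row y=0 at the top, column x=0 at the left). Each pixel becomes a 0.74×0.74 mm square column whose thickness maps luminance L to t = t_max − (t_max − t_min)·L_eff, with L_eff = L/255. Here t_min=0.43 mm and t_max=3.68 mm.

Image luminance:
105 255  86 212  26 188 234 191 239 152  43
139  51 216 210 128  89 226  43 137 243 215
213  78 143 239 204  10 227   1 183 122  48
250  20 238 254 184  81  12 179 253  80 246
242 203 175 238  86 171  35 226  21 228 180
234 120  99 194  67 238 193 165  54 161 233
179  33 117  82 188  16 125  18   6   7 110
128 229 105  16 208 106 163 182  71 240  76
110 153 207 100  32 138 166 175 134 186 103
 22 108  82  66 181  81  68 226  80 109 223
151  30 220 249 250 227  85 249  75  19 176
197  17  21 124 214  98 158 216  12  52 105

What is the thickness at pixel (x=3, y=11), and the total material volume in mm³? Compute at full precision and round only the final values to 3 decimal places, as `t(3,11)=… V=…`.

t(3,11)=2.100 V=137.892

span = t_max - t_min = 3.68 - 0.43 = 3.250
L(3,11) = 124, L_eff = 124/255 = 0.486275
t(3,11) = 3.68 - 3.250·0.486275 = 2.100
Σt over all 12·11 pixels = 321059/1275 ≈ 251.8109804
V = pitch²·Σt = 0.74²·321059/1275 = 137.892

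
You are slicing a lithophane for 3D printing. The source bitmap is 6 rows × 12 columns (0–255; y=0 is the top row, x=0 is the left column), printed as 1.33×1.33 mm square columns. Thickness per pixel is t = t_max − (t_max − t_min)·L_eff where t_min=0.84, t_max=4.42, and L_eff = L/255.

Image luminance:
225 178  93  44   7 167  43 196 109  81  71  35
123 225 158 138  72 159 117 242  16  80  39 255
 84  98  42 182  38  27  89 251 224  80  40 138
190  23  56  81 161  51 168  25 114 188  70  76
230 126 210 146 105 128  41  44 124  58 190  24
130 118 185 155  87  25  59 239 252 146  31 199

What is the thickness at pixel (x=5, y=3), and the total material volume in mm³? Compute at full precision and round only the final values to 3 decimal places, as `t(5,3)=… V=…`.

span = t_max - t_min = 4.42 - 0.84 = 3.580
L(5,3) = 51, L_eff = 51/255 = 0.200000
t(5,3) = 4.42 - 3.580·0.200000 = 3.704
Σt over all 6·12 pixels = 850067/4250 ≈ 200.0157647
V = pitch²·Σt = 1.33²·850067/4250 = 353.808

t(5,3)=3.704 V=353.808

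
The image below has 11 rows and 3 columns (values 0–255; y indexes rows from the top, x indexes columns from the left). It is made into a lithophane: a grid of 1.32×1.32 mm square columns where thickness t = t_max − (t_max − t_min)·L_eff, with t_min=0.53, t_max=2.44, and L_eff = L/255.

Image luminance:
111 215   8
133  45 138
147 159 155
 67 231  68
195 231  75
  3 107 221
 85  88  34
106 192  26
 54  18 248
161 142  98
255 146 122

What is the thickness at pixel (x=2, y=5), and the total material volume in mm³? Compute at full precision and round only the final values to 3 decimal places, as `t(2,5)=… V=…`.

span = t_max - t_min = 2.44 - 0.53 = 1.910
L(2,5) = 221, L_eff = 221/255 = 0.866667
t(2,5) = 2.44 - 1.910·0.866667 = 0.785
Σt over all 11·3 pixels = 318304/6375 ≈ 49.9300392
V = pitch²·Σt = 1.32²·318304/6375 = 86.998

t(2,5)=0.785 V=86.998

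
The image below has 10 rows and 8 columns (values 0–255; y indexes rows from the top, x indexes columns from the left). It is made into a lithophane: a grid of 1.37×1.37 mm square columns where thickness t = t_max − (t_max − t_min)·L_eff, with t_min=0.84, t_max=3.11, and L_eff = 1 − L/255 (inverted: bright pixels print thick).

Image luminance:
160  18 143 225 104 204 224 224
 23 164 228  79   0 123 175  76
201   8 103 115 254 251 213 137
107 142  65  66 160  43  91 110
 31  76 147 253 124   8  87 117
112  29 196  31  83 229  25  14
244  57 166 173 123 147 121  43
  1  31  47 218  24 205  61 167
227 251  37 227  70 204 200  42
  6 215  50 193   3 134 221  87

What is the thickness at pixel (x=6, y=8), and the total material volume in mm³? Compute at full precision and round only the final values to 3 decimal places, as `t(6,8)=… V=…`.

t(6,8)=2.620 V=289.750

span = t_max - t_min = 3.11 - 0.84 = 2.270
L(6,8) = 200, L_eff = 1 - 200/255 = 0.215686 (inverted)
t(6,8) = 3.11 - 2.270·0.215686 = 2.620
Σt over all 10·8 pixels = 3936611/25500 ≈ 154.3769020
V = pitch²·Σt = 1.37²·3936611/25500 = 289.750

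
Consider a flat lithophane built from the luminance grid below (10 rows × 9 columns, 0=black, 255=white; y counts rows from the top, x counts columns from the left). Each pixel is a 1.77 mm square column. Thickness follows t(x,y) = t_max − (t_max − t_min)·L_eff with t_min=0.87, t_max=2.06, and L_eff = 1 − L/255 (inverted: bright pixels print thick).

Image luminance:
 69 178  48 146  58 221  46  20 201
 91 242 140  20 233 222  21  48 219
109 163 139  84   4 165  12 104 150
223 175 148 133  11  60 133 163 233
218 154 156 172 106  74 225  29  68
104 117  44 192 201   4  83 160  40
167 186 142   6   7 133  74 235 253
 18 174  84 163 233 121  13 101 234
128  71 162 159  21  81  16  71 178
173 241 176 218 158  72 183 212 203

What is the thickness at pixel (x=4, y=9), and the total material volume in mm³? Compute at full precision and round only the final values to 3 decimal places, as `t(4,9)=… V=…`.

t(4,9)=1.607 V=412.649

span = t_max - t_min = 2.06 - 0.87 = 1.190
L(4,9) = 158, L_eff = 1 - 158/255 = 0.380392 (inverted)
t(4,9) = 2.06 - 1.190·0.380392 = 1.607
Σt over all 10·9 pixels = 49393/375 ≈ 131.7146667
V = pitch²·Σt = 1.77²·49393/375 = 412.649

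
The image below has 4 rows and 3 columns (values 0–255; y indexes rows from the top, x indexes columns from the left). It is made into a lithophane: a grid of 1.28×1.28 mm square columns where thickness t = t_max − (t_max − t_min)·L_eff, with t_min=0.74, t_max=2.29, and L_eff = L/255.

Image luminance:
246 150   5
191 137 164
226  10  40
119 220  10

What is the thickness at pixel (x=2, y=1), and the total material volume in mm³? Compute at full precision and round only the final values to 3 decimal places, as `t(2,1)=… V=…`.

t(2,1)=1.293 V=29.906

span = t_max - t_min = 2.29 - 0.74 = 1.550
L(2,1) = 164, L_eff = 164/255 = 0.643137
t(2,1) = 2.29 - 1.550·0.643137 = 1.293
Σt over all 4·3 pixels = 3103/170 ≈ 18.2529412
V = pitch²·Σt = 1.28²·3103/170 = 29.906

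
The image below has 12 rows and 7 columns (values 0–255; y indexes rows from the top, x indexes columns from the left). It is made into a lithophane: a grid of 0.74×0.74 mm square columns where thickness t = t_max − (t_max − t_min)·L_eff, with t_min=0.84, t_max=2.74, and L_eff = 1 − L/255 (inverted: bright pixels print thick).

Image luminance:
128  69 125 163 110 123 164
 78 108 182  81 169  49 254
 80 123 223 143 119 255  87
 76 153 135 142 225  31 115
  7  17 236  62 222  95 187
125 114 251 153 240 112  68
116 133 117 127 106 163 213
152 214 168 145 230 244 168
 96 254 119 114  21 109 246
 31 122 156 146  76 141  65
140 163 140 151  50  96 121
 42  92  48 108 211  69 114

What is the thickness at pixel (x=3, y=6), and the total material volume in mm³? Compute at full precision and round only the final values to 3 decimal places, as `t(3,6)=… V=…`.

t(3,6)=1.786 V=84.075

span = t_max - t_min = 2.74 - 0.84 = 1.900
L(3,6) = 127, L_eff = 1 - 127/255 = 0.501961 (inverted)
t(3,6) = 2.74 - 1.900·0.501961 = 1.786
Σt over all 12·7 pixels = 65252/425 ≈ 153.5341176
V = pitch²·Σt = 0.74²·65252/425 = 84.075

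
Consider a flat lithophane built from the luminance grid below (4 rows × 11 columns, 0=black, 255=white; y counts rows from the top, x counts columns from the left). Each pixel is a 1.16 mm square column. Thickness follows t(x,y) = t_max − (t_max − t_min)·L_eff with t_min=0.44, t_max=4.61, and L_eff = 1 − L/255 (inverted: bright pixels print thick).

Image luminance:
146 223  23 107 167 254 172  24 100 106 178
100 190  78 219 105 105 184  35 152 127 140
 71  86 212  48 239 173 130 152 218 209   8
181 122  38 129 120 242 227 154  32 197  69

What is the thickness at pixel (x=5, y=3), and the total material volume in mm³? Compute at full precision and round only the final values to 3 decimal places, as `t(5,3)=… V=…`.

span = t_max - t_min = 4.61 - 0.44 = 4.170
L(5,3) = 242, L_eff = 1 - 242/255 = 0.050980 (inverted)
t(5,3) = 4.61 - 4.170·0.050980 = 4.397
Σt over all 4·11 pixels = 249362/2125 ≈ 117.3468235
V = pitch²·Σt = 1.16²·249362/2125 = 157.902

t(5,3)=4.397 V=157.902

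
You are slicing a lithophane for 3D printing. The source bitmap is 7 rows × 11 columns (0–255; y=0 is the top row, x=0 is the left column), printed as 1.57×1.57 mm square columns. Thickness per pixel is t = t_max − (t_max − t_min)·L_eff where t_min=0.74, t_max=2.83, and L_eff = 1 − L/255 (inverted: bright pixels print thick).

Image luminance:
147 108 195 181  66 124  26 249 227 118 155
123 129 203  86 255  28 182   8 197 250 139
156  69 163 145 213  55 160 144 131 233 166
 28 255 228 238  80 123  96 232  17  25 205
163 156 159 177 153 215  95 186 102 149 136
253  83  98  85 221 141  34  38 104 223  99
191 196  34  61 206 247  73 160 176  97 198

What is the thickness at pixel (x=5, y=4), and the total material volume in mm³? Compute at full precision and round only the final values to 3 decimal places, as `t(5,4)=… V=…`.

span = t_max - t_min = 2.83 - 0.74 = 2.090
L(5,4) = 215, L_eff = 1 - 215/255 = 0.156863 (inverted)
t(5,4) = 2.83 - 2.090·0.156863 = 2.502
Σt over all 7·11 pixels = 147.686
V = pitch²·Σt = 1.57²·147.686 = 364.031

t(5,4)=2.502 V=364.031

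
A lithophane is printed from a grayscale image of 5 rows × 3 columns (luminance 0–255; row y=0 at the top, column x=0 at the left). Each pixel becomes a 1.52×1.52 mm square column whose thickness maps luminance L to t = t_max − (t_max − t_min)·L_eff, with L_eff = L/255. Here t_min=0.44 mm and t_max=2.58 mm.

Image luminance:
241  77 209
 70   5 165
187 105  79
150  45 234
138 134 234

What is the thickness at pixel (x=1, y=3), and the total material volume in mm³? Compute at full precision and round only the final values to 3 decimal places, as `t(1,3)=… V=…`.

span = t_max - t_min = 2.58 - 0.44 = 2.140
L(1,3) = 45, L_eff = 45/255 = 0.176471
t(1,3) = 2.58 - 2.140·0.176471 = 2.202
Σt over all 5·3 pixels = 45269/2125 ≈ 21.3030588
V = pitch²·Σt = 1.52²·45269/2125 = 49.219

t(1,3)=2.202 V=49.219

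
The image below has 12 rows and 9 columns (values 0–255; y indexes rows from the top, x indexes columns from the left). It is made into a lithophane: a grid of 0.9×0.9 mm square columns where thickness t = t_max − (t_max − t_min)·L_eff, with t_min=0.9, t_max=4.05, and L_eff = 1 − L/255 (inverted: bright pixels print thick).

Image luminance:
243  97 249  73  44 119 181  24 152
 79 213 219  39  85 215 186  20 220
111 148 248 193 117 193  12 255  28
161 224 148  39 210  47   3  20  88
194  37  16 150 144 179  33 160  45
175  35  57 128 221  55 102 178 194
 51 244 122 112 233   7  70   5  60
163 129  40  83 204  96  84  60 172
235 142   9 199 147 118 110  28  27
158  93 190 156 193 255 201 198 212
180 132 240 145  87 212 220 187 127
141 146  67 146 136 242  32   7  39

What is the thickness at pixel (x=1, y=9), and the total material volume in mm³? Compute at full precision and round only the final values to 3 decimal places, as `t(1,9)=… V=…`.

span = t_max - t_min = 4.05 - 0.9 = 3.150
L(1,9) = 93, L_eff = 1 - 93/255 = 0.635294 (inverted)
t(1,9) = 4.05 - 3.150·0.635294 = 2.049
Σt over all 12·9 pixels = 228549/850 ≈ 268.8811765
V = pitch²·Σt = 0.9²·228549/850 = 217.794

t(1,9)=2.049 V=217.794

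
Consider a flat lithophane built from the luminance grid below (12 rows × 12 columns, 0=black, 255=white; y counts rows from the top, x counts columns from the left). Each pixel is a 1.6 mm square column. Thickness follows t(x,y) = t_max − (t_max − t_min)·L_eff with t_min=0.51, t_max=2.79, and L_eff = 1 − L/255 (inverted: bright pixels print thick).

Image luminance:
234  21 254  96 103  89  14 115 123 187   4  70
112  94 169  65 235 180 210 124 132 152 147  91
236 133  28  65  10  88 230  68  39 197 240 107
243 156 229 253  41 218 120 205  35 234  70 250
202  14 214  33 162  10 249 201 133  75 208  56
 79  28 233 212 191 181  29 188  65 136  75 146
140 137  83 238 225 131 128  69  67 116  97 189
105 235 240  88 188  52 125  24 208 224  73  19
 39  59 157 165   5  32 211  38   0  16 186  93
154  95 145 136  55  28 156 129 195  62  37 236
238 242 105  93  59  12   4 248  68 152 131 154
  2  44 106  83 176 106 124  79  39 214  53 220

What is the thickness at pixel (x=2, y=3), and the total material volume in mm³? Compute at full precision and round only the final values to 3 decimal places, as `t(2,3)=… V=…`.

t(2,3)=2.558 V=600.428

span = t_max - t_min = 2.79 - 0.51 = 2.280
L(2,3) = 229, L_eff = 1 - 229/255 = 0.101961 (inverted)
t(2,3) = 2.79 - 2.280·0.101961 = 2.558
Σt over all 12·12 pixels = 498402/2125 ≈ 234.5421176
V = pitch²·Σt = 1.6²·498402/2125 = 600.428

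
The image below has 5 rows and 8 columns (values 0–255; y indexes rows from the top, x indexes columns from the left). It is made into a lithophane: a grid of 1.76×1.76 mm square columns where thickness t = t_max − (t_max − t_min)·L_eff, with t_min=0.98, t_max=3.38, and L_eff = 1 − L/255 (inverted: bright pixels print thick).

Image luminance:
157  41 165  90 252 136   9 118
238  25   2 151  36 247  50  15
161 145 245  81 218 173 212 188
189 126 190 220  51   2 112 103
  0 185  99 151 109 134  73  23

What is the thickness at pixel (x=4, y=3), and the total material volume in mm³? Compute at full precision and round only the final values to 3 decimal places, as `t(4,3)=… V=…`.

span = t_max - t_min = 3.38 - 0.98 = 2.400
L(4,3) = 51, L_eff = 1 - 51/255 = 0.800000 (inverted)
t(4,3) = 3.38 - 2.400·0.800000 = 1.460
Σt over all 5·8 pixels = 36348/425 ≈ 85.5247059
V = pitch²·Σt = 1.76²·36348/425 = 264.921

t(4,3)=1.460 V=264.921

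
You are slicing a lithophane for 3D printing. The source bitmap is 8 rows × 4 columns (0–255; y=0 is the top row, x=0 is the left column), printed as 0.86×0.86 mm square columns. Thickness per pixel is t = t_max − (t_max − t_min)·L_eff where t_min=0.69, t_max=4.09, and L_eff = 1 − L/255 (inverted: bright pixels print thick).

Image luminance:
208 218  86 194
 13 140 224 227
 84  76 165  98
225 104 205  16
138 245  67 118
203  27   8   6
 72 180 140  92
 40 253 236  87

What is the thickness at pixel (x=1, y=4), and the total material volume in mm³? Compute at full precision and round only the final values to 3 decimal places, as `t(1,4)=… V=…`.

span = t_max - t_min = 4.09 - 0.69 = 3.400
L(1,4) = 245, L_eff = 1 - 245/255 = 0.039216 (inverted)
t(1,4) = 4.09 - 3.400·0.039216 = 3.957
Σt over all 8·4 pixels = 5851/75 ≈ 78.0133333
V = pitch²·Σt = 0.86²·5851/75 = 57.699

t(1,4)=3.957 V=57.699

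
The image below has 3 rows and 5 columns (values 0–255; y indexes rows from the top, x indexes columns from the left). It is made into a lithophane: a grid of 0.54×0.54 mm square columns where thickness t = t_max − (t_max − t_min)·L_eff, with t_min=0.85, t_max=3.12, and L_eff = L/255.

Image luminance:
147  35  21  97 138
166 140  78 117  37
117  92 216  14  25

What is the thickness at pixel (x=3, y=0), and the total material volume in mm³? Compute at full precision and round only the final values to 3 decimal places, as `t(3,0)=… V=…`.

t(3,0)=2.257 V=9.909

span = t_max - t_min = 3.12 - 0.85 = 2.270
L(3,0) = 97, L_eff = 97/255 = 0.380392
t(3,0) = 3.12 - 2.270·0.380392 = 2.257
Σt over all 3·5 pixels = 14442/425 ≈ 33.9811765
V = pitch²·Σt = 0.54²·14442/425 = 9.909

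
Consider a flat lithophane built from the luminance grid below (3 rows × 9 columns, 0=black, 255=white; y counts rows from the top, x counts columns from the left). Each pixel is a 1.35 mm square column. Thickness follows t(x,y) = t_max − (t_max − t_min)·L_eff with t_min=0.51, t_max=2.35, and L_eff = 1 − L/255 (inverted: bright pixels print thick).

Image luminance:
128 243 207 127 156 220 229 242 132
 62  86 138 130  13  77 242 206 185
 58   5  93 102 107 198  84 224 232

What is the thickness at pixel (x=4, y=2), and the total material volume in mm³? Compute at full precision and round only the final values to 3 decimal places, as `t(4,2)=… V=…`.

t(4,2)=1.282 V=76.725

span = t_max - t_min = 2.35 - 0.51 = 1.840
L(4,2) = 107, L_eff = 1 - 107/255 = 0.580392 (inverted)
t(4,2) = 2.35 - 1.840·0.580392 = 1.282
Σt over all 3·9 pixels = 1073519/25500 ≈ 42.0987843
V = pitch²·Σt = 1.35²·1073519/25500 = 76.725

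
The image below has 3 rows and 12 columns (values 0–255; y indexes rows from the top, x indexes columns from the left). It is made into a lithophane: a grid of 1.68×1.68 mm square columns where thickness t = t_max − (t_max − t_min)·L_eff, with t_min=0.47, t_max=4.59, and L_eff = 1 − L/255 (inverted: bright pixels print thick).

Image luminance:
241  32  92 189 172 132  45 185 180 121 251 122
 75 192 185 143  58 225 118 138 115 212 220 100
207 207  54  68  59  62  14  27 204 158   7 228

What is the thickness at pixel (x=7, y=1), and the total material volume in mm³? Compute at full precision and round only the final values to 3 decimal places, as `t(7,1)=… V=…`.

span = t_max - t_min = 4.59 - 0.47 = 4.120
L(7,1) = 138, L_eff = 1 - 138/255 = 0.458824 (inverted)
t(7,1) = 4.59 - 4.120·0.458824 = 2.700
Σt over all 3·12 pixels = 606179/6375 ≈ 95.0869020
V = pitch²·Σt = 1.68²·606179/6375 = 268.373

t(7,1)=2.700 V=268.373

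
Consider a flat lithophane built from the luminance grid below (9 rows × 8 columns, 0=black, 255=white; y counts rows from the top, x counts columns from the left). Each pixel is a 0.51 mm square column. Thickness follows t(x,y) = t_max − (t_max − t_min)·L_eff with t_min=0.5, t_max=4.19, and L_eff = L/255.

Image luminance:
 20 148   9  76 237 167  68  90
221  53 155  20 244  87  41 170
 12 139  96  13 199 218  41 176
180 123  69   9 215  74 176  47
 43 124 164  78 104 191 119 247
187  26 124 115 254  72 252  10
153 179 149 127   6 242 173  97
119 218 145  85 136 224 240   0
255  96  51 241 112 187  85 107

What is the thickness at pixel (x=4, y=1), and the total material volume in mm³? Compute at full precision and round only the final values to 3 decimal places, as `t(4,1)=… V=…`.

span = t_max - t_min = 4.19 - 0.5 = 3.690
L(4,1) = 244, L_eff = 244/255 = 0.956863
t(4,1) = 4.19 - 3.690·0.956863 = 0.659
Σt over all 9·8 pixels = 144129/850 ≈ 169.5635294
V = pitch²·Σt = 0.51²·144129/850 = 44.103

t(4,1)=0.659 V=44.103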